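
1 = 1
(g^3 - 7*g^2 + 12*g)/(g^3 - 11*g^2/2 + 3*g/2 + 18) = 2*g/(2*g + 3)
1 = 1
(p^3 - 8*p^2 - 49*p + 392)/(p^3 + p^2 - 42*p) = (p^2 - 15*p + 56)/(p*(p - 6))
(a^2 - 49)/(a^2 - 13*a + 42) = (a + 7)/(a - 6)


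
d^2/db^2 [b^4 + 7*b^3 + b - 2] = 6*b*(2*b + 7)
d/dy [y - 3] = 1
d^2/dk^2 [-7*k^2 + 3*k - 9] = -14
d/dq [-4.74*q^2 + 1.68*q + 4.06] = 1.68 - 9.48*q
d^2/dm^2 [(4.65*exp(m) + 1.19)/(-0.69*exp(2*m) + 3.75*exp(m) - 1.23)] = (-2.213865*exp(4*m) - 14.298111*exp(3*m) + 32.916105*exp(2*m) - 34.142688*exp(m) - 12.52386)*exp(m)/(0.328509*exp(6*m) - 5.356125*exp(5*m) + 30.866184*exp(4*m) - 71.830125*exp(3*m) + 55.022328*exp(2*m) - 17.020125*exp(m) + 1.860867)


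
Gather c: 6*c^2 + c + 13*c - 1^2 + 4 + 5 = 6*c^2 + 14*c + 8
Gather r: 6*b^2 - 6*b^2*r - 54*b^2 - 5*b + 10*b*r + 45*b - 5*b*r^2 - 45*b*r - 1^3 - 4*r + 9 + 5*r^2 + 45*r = -48*b^2 + 40*b + r^2*(5 - 5*b) + r*(-6*b^2 - 35*b + 41) + 8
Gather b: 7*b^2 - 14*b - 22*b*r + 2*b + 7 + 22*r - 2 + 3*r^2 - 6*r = 7*b^2 + b*(-22*r - 12) + 3*r^2 + 16*r + 5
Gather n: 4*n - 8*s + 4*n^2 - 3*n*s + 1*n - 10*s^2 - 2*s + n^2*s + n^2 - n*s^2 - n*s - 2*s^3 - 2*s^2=n^2*(s + 5) + n*(-s^2 - 4*s + 5) - 2*s^3 - 12*s^2 - 10*s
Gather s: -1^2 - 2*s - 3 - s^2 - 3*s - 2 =-s^2 - 5*s - 6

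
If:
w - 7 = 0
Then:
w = 7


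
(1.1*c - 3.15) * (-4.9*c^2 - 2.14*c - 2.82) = -5.39*c^3 + 13.081*c^2 + 3.639*c + 8.883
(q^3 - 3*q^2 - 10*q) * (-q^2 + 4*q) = -q^5 + 7*q^4 - 2*q^3 - 40*q^2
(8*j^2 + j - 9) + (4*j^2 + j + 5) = 12*j^2 + 2*j - 4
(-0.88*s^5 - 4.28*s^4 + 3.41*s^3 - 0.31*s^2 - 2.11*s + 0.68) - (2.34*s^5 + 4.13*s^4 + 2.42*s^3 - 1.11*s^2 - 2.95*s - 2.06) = -3.22*s^5 - 8.41*s^4 + 0.99*s^3 + 0.8*s^2 + 0.84*s + 2.74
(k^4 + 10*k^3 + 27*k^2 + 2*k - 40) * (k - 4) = k^5 + 6*k^4 - 13*k^3 - 106*k^2 - 48*k + 160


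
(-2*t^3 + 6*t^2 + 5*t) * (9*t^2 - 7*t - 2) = -18*t^5 + 68*t^4 + 7*t^3 - 47*t^2 - 10*t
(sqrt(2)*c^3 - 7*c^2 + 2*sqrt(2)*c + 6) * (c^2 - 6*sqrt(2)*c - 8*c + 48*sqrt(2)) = sqrt(2)*c^5 - 19*c^4 - 8*sqrt(2)*c^4 + 44*sqrt(2)*c^3 + 152*c^3 - 352*sqrt(2)*c^2 - 18*c^2 - 36*sqrt(2)*c + 144*c + 288*sqrt(2)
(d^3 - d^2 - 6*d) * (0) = 0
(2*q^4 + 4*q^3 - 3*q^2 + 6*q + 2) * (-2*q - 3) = -4*q^5 - 14*q^4 - 6*q^3 - 3*q^2 - 22*q - 6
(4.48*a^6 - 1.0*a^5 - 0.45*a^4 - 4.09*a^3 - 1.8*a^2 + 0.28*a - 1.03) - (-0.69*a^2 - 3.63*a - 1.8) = 4.48*a^6 - 1.0*a^5 - 0.45*a^4 - 4.09*a^3 - 1.11*a^2 + 3.91*a + 0.77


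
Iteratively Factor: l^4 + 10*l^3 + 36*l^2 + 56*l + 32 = (l + 2)*(l^3 + 8*l^2 + 20*l + 16) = (l + 2)^2*(l^2 + 6*l + 8) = (l + 2)^2*(l + 4)*(l + 2)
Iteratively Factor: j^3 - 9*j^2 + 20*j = (j)*(j^2 - 9*j + 20) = j*(j - 5)*(j - 4)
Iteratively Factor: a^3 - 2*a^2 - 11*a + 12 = (a + 3)*(a^2 - 5*a + 4) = (a - 4)*(a + 3)*(a - 1)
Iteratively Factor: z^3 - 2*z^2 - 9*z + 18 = (z - 3)*(z^2 + z - 6) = (z - 3)*(z - 2)*(z + 3)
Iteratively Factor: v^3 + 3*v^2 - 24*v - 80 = (v + 4)*(v^2 - v - 20) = (v + 4)^2*(v - 5)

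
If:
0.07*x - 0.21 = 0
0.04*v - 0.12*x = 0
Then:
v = 9.00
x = 3.00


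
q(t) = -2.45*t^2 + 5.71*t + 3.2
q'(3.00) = -8.99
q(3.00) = -1.72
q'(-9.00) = 49.81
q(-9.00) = -246.64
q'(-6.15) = 35.84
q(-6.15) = -124.58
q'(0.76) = 1.99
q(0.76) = 6.12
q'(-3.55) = 23.10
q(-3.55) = -47.95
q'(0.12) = 5.12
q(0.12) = 3.85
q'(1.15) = 0.08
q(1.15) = 6.53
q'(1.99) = -4.04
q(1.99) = 4.86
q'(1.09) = 0.37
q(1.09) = 6.51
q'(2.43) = -6.20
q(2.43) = 2.61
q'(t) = 5.71 - 4.9*t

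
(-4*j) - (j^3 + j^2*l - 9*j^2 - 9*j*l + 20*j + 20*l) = -j^3 - j^2*l + 9*j^2 + 9*j*l - 24*j - 20*l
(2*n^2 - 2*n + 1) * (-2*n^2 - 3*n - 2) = -4*n^4 - 2*n^3 + n - 2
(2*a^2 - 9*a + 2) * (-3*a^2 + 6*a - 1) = -6*a^4 + 39*a^3 - 62*a^2 + 21*a - 2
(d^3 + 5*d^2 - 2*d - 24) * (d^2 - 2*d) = d^5 + 3*d^4 - 12*d^3 - 20*d^2 + 48*d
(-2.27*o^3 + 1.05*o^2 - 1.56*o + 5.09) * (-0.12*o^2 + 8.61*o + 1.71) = 0.2724*o^5 - 19.6707*o^4 + 5.346*o^3 - 12.2469*o^2 + 41.1573*o + 8.7039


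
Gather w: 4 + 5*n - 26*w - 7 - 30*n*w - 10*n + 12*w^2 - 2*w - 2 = -5*n + 12*w^2 + w*(-30*n - 28) - 5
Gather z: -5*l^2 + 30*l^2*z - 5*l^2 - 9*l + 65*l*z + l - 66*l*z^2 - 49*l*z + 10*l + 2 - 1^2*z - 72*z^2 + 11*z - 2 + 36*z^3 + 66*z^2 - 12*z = -10*l^2 + 2*l + 36*z^3 + z^2*(-66*l - 6) + z*(30*l^2 + 16*l - 2)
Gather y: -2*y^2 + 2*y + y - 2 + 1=-2*y^2 + 3*y - 1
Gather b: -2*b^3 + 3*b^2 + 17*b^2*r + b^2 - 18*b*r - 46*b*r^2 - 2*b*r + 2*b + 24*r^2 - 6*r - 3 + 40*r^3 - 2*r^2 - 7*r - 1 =-2*b^3 + b^2*(17*r + 4) + b*(-46*r^2 - 20*r + 2) + 40*r^3 + 22*r^2 - 13*r - 4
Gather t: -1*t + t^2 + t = t^2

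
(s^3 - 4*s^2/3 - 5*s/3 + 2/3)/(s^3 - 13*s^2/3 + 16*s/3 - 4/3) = (s + 1)/(s - 2)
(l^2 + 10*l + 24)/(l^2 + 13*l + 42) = (l + 4)/(l + 7)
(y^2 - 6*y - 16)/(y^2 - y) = (y^2 - 6*y - 16)/(y*(y - 1))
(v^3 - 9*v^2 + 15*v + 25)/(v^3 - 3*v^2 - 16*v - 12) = (v^2 - 10*v + 25)/(v^2 - 4*v - 12)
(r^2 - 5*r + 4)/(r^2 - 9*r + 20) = (r - 1)/(r - 5)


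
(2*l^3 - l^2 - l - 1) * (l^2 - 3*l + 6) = 2*l^5 - 7*l^4 + 14*l^3 - 4*l^2 - 3*l - 6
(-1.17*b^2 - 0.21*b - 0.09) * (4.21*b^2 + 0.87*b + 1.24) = -4.9257*b^4 - 1.902*b^3 - 2.0124*b^2 - 0.3387*b - 0.1116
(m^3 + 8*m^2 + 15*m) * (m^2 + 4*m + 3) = m^5 + 12*m^4 + 50*m^3 + 84*m^2 + 45*m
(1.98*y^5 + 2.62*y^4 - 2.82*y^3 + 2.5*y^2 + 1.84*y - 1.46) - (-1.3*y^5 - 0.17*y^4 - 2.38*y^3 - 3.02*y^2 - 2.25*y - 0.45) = 3.28*y^5 + 2.79*y^4 - 0.44*y^3 + 5.52*y^2 + 4.09*y - 1.01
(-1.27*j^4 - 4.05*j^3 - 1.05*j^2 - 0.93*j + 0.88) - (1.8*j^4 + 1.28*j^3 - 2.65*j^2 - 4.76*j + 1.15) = -3.07*j^4 - 5.33*j^3 + 1.6*j^2 + 3.83*j - 0.27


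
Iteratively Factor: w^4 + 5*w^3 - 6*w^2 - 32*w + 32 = (w - 1)*(w^3 + 6*w^2 - 32) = (w - 1)*(w + 4)*(w^2 + 2*w - 8) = (w - 2)*(w - 1)*(w + 4)*(w + 4)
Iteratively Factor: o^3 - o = (o + 1)*(o^2 - o) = o*(o + 1)*(o - 1)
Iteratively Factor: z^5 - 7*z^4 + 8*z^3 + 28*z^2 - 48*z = (z - 2)*(z^4 - 5*z^3 - 2*z^2 + 24*z) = (z - 2)*(z + 2)*(z^3 - 7*z^2 + 12*z) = (z - 4)*(z - 2)*(z + 2)*(z^2 - 3*z) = z*(z - 4)*(z - 2)*(z + 2)*(z - 3)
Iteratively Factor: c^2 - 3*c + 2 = (c - 1)*(c - 2)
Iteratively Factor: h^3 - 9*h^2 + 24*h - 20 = (h - 2)*(h^2 - 7*h + 10) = (h - 5)*(h - 2)*(h - 2)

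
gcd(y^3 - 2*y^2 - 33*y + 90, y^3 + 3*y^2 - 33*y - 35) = y - 5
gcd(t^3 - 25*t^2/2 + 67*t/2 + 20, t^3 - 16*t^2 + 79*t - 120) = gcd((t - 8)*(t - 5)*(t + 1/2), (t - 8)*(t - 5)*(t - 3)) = t^2 - 13*t + 40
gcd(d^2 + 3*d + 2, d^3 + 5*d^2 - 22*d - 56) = d + 2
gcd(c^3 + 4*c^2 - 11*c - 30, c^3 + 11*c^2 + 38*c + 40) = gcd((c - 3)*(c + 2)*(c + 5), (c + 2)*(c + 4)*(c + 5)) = c^2 + 7*c + 10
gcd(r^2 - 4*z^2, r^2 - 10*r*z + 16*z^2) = -r + 2*z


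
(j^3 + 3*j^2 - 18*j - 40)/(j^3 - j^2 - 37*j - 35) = (j^2 - 2*j - 8)/(j^2 - 6*j - 7)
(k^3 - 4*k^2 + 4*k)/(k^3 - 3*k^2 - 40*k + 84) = k*(k - 2)/(k^2 - k - 42)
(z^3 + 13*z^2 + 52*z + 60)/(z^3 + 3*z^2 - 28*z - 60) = (z + 5)/(z - 5)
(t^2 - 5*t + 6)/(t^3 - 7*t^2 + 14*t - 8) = (t - 3)/(t^2 - 5*t + 4)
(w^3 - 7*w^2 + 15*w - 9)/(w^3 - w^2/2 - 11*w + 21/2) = 2*(w - 3)/(2*w + 7)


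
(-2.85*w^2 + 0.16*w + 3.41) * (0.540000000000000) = -1.539*w^2 + 0.0864*w + 1.8414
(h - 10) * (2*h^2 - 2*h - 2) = 2*h^3 - 22*h^2 + 18*h + 20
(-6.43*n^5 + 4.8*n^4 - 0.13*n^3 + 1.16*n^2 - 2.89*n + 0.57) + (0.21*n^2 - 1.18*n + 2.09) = -6.43*n^5 + 4.8*n^4 - 0.13*n^3 + 1.37*n^2 - 4.07*n + 2.66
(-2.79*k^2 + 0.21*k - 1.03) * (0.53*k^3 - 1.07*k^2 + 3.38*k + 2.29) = -1.4787*k^5 + 3.0966*k^4 - 10.2008*k^3 - 4.5772*k^2 - 3.0005*k - 2.3587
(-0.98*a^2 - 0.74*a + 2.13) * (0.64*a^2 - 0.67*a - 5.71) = -0.6272*a^4 + 0.183*a^3 + 7.4548*a^2 + 2.7983*a - 12.1623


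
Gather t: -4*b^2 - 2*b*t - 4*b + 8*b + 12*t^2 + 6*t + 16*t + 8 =-4*b^2 + 4*b + 12*t^2 + t*(22 - 2*b) + 8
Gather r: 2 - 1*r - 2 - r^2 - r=-r^2 - 2*r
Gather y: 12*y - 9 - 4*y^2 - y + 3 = -4*y^2 + 11*y - 6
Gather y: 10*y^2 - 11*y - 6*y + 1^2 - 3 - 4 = 10*y^2 - 17*y - 6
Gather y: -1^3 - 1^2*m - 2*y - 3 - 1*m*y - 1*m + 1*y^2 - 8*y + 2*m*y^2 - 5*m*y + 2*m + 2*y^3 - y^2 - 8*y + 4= 2*m*y^2 + 2*y^3 + y*(-6*m - 18)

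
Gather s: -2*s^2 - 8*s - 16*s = -2*s^2 - 24*s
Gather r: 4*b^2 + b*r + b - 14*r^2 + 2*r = 4*b^2 + b - 14*r^2 + r*(b + 2)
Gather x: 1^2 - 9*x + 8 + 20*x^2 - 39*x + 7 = 20*x^2 - 48*x + 16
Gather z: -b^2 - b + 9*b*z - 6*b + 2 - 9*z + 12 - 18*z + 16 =-b^2 - 7*b + z*(9*b - 27) + 30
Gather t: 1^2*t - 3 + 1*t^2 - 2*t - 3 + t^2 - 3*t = 2*t^2 - 4*t - 6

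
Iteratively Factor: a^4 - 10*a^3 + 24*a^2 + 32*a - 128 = (a - 4)*(a^3 - 6*a^2 + 32) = (a - 4)*(a + 2)*(a^2 - 8*a + 16) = (a - 4)^2*(a + 2)*(a - 4)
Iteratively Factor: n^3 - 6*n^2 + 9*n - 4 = (n - 1)*(n^2 - 5*n + 4) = (n - 1)^2*(n - 4)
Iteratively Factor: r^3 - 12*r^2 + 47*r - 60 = (r - 4)*(r^2 - 8*r + 15) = (r - 5)*(r - 4)*(r - 3)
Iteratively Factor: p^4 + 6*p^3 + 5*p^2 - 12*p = (p + 4)*(p^3 + 2*p^2 - 3*p) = (p - 1)*(p + 4)*(p^2 + 3*p) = p*(p - 1)*(p + 4)*(p + 3)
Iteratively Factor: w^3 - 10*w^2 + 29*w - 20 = (w - 5)*(w^2 - 5*w + 4) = (w - 5)*(w - 1)*(w - 4)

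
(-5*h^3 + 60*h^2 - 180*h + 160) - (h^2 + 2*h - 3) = -5*h^3 + 59*h^2 - 182*h + 163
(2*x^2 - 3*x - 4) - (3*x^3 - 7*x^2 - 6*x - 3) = -3*x^3 + 9*x^2 + 3*x - 1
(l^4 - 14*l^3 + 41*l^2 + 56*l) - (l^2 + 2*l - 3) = l^4 - 14*l^3 + 40*l^2 + 54*l + 3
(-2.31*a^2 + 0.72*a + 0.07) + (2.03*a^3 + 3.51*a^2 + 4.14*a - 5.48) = 2.03*a^3 + 1.2*a^2 + 4.86*a - 5.41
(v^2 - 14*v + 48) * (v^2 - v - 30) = v^4 - 15*v^3 + 32*v^2 + 372*v - 1440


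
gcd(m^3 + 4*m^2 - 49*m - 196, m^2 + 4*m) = m + 4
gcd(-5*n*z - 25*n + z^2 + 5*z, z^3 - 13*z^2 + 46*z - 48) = 1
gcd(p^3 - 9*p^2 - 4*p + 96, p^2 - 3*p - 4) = p - 4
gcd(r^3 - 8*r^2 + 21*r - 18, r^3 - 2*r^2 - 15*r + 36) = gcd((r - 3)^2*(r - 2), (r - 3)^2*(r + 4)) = r^2 - 6*r + 9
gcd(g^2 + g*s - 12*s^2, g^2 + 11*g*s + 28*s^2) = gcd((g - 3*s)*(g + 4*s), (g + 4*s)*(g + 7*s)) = g + 4*s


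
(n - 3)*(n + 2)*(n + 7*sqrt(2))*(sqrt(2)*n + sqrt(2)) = sqrt(2)*n^4 + 14*n^3 - 7*sqrt(2)*n^2 - 98*n - 6*sqrt(2)*n - 84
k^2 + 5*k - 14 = (k - 2)*(k + 7)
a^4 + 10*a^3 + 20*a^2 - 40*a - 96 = (a - 2)*(a + 2)*(a + 4)*(a + 6)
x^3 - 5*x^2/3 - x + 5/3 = (x - 5/3)*(x - 1)*(x + 1)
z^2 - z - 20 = (z - 5)*(z + 4)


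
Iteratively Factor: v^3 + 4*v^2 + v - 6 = (v + 3)*(v^2 + v - 2) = (v - 1)*(v + 3)*(v + 2)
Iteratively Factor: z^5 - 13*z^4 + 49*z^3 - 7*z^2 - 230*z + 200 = (z - 1)*(z^4 - 12*z^3 + 37*z^2 + 30*z - 200) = (z - 5)*(z - 1)*(z^3 - 7*z^2 + 2*z + 40) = (z - 5)*(z - 4)*(z - 1)*(z^2 - 3*z - 10) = (z - 5)^2*(z - 4)*(z - 1)*(z + 2)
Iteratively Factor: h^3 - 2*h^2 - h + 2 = (h - 2)*(h^2 - 1) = (h - 2)*(h + 1)*(h - 1)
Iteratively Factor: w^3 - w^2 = (w)*(w^2 - w) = w*(w - 1)*(w)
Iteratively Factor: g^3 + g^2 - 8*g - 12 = (g - 3)*(g^2 + 4*g + 4) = (g - 3)*(g + 2)*(g + 2)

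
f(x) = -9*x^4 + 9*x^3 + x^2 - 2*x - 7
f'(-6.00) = 8734.00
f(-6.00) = -13567.00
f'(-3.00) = 1207.00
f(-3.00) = -964.00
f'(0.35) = 0.46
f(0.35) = -7.33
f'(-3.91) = 2554.91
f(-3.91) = -2625.41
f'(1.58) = -73.43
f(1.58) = -28.25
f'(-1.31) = 122.65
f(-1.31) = -49.40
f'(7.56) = -13998.66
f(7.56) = -25475.04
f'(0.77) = -0.89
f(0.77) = -7.00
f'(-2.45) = 684.59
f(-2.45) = -452.72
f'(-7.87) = 19202.52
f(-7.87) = -38841.93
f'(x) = -36*x^3 + 27*x^2 + 2*x - 2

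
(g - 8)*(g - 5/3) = g^2 - 29*g/3 + 40/3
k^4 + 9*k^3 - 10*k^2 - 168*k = k*(k - 4)*(k + 6)*(k + 7)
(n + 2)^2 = n^2 + 4*n + 4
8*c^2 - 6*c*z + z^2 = (-4*c + z)*(-2*c + z)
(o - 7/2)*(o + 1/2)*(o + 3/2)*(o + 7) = o^4 + 11*o^3/2 - 67*o^2/4 - 371*o/8 - 147/8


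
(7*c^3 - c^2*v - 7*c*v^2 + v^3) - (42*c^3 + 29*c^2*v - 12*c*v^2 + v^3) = -35*c^3 - 30*c^2*v + 5*c*v^2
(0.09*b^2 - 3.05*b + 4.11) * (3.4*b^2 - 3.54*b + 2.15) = 0.306*b^4 - 10.6886*b^3 + 24.9645*b^2 - 21.1069*b + 8.8365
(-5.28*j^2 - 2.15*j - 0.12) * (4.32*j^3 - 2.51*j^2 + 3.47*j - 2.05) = -22.8096*j^5 + 3.9648*j^4 - 13.4435*j^3 + 3.6647*j^2 + 3.9911*j + 0.246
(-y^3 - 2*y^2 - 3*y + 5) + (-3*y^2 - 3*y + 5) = -y^3 - 5*y^2 - 6*y + 10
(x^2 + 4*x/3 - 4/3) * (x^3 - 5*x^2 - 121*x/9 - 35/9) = x^5 - 11*x^4/3 - 193*x^3/9 - 409*x^2/27 + 344*x/27 + 140/27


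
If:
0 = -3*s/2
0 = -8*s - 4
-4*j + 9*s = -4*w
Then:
No Solution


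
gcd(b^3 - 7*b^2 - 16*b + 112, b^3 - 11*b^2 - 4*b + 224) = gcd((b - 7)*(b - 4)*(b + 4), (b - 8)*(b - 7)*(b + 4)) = b^2 - 3*b - 28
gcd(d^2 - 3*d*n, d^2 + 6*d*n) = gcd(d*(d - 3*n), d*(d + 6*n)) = d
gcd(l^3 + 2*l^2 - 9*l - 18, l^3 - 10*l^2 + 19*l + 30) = 1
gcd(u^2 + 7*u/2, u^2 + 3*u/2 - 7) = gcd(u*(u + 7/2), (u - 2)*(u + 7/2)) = u + 7/2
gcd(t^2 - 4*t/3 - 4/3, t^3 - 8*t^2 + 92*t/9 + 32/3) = t + 2/3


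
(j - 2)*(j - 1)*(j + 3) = j^3 - 7*j + 6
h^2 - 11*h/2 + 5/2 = (h - 5)*(h - 1/2)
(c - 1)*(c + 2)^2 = c^3 + 3*c^2 - 4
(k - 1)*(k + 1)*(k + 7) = k^3 + 7*k^2 - k - 7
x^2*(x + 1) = x^3 + x^2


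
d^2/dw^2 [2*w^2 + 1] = 4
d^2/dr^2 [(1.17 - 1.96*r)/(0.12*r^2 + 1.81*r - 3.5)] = (-(0.24*r + 1.81)*(0.48*r + 3.62)*(1.96*r - 1.17) + (1.4112*r + 6.8144)*(0.12*r^2 + 1.81*r - 3.5))/(0.12*r^2 + 1.81*r - 3.5)^3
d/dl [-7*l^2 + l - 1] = 1 - 14*l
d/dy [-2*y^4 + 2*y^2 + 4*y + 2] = -8*y^3 + 4*y + 4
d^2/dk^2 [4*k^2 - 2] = 8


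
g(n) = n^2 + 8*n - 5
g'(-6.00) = -4.00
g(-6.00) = -17.00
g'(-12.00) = -16.00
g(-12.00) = 43.00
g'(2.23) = 12.46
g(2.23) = 17.81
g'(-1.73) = 4.54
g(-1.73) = -15.85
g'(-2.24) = 3.52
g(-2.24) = -17.90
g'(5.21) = 18.42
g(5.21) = 63.82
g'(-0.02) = 7.96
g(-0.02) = -5.16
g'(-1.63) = 4.74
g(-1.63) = -15.38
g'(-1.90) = 4.20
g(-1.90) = -16.59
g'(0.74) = 9.48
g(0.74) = 1.47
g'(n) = 2*n + 8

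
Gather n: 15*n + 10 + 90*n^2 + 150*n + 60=90*n^2 + 165*n + 70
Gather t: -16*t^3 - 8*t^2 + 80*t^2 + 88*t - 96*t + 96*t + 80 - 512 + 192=-16*t^3 + 72*t^2 + 88*t - 240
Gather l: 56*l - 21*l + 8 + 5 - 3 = 35*l + 10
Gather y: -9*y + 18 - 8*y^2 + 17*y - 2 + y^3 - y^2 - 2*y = y^3 - 9*y^2 + 6*y + 16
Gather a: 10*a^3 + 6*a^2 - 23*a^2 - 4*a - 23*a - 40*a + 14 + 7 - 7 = 10*a^3 - 17*a^2 - 67*a + 14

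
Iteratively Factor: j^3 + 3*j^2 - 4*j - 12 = (j + 3)*(j^2 - 4) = (j + 2)*(j + 3)*(j - 2)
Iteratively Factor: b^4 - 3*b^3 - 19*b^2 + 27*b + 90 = (b - 5)*(b^3 + 2*b^2 - 9*b - 18) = (b - 5)*(b + 3)*(b^2 - b - 6) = (b - 5)*(b - 3)*(b + 3)*(b + 2)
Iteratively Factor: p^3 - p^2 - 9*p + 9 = (p + 3)*(p^2 - 4*p + 3) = (p - 3)*(p + 3)*(p - 1)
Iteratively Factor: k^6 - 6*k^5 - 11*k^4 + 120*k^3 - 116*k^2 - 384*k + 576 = (k - 3)*(k^5 - 3*k^4 - 20*k^3 + 60*k^2 + 64*k - 192) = (k - 4)*(k - 3)*(k^4 + k^3 - 16*k^2 - 4*k + 48) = (k - 4)*(k - 3)*(k + 2)*(k^3 - k^2 - 14*k + 24) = (k - 4)*(k - 3)*(k + 2)*(k + 4)*(k^2 - 5*k + 6) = (k - 4)*(k - 3)^2*(k + 2)*(k + 4)*(k - 2)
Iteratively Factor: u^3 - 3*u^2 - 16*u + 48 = (u - 4)*(u^2 + u - 12) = (u - 4)*(u + 4)*(u - 3)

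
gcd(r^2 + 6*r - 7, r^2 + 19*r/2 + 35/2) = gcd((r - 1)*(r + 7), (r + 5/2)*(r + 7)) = r + 7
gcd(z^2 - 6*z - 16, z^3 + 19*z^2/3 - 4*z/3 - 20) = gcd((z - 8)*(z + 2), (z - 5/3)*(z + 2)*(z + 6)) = z + 2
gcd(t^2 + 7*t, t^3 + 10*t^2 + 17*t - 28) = t + 7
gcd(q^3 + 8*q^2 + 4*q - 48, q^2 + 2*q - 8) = q^2 + 2*q - 8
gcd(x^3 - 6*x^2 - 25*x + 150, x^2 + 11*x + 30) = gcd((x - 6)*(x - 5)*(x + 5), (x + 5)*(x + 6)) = x + 5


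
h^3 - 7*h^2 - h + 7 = (h - 7)*(h - 1)*(h + 1)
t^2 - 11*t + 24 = (t - 8)*(t - 3)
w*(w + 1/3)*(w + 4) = w^3 + 13*w^2/3 + 4*w/3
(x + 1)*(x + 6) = x^2 + 7*x + 6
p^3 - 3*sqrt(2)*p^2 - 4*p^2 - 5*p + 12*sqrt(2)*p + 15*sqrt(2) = (p - 5)*(p + 1)*(p - 3*sqrt(2))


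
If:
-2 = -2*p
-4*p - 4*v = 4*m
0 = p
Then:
No Solution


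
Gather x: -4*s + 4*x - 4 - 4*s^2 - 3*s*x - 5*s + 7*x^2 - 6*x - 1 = -4*s^2 - 9*s + 7*x^2 + x*(-3*s - 2) - 5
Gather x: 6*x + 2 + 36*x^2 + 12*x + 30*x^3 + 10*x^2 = 30*x^3 + 46*x^2 + 18*x + 2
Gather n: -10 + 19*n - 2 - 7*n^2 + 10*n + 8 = -7*n^2 + 29*n - 4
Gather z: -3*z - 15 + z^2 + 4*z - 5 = z^2 + z - 20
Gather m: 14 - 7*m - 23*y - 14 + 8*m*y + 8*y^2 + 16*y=m*(8*y - 7) + 8*y^2 - 7*y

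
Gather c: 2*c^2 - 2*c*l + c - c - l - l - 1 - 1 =2*c^2 - 2*c*l - 2*l - 2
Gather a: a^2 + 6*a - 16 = a^2 + 6*a - 16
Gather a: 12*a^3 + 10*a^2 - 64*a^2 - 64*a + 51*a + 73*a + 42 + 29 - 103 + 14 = 12*a^3 - 54*a^2 + 60*a - 18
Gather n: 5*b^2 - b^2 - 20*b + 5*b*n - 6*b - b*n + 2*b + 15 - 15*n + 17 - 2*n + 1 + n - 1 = 4*b^2 - 24*b + n*(4*b - 16) + 32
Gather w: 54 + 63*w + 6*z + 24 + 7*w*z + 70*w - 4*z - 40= w*(7*z + 133) + 2*z + 38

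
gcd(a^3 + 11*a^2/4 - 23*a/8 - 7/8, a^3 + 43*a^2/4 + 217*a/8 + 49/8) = a^2 + 15*a/4 + 7/8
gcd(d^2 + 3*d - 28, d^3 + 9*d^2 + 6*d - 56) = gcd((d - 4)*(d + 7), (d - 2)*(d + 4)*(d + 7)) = d + 7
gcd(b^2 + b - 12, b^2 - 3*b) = b - 3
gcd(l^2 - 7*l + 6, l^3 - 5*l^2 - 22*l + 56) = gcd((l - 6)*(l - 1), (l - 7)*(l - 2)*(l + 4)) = 1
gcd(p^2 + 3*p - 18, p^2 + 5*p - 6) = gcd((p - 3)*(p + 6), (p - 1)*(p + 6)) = p + 6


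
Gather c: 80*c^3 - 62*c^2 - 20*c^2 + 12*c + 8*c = 80*c^3 - 82*c^2 + 20*c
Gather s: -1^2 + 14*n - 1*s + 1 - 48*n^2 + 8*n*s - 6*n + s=-48*n^2 + 8*n*s + 8*n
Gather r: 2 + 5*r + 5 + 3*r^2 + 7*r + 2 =3*r^2 + 12*r + 9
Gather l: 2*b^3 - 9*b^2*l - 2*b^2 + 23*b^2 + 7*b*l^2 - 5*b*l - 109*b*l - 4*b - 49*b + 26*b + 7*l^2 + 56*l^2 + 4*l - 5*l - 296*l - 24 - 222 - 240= 2*b^3 + 21*b^2 - 27*b + l^2*(7*b + 63) + l*(-9*b^2 - 114*b - 297) - 486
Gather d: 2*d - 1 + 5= 2*d + 4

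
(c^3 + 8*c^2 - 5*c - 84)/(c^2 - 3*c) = c + 11 + 28/c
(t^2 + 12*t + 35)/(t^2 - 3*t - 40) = (t + 7)/(t - 8)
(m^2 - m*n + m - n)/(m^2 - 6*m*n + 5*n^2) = (m + 1)/(m - 5*n)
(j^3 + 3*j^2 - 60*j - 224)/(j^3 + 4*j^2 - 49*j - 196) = (j - 8)/(j - 7)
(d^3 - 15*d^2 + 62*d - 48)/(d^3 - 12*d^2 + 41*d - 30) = (d - 8)/(d - 5)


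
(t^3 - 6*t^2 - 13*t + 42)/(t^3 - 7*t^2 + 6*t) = (t^3 - 6*t^2 - 13*t + 42)/(t*(t^2 - 7*t + 6))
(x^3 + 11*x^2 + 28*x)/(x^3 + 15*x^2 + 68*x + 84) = x*(x + 4)/(x^2 + 8*x + 12)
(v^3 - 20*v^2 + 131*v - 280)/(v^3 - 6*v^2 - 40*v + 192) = (v^2 - 12*v + 35)/(v^2 + 2*v - 24)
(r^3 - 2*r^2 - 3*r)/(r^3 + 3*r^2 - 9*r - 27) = r*(r + 1)/(r^2 + 6*r + 9)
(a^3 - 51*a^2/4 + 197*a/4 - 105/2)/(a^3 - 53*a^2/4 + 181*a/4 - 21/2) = (4*a^2 - 27*a + 35)/(4*a^2 - 29*a + 7)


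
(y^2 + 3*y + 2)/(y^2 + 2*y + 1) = (y + 2)/(y + 1)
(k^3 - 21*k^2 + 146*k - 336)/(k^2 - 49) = (k^2 - 14*k + 48)/(k + 7)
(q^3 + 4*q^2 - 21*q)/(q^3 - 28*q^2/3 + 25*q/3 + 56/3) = 3*q*(q^2 + 4*q - 21)/(3*q^3 - 28*q^2 + 25*q + 56)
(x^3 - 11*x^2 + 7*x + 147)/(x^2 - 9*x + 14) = (x^2 - 4*x - 21)/(x - 2)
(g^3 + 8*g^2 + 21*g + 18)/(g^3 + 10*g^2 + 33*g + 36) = (g + 2)/(g + 4)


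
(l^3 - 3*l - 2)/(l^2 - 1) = (l^2 - l - 2)/(l - 1)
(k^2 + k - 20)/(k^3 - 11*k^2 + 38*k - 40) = (k + 5)/(k^2 - 7*k + 10)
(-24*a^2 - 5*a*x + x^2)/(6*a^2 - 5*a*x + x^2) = (-24*a^2 - 5*a*x + x^2)/(6*a^2 - 5*a*x + x^2)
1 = 1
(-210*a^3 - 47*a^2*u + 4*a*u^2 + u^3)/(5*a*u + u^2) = -42*a^2/u - a + u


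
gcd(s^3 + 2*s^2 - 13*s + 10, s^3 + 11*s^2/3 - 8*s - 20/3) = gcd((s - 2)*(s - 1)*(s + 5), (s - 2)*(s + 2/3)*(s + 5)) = s^2 + 3*s - 10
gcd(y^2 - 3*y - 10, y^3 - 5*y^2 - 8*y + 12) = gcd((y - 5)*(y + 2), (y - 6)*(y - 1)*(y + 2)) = y + 2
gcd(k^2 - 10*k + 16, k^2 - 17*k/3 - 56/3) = k - 8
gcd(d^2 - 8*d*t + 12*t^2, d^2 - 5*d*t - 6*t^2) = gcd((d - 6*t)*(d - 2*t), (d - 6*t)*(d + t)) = -d + 6*t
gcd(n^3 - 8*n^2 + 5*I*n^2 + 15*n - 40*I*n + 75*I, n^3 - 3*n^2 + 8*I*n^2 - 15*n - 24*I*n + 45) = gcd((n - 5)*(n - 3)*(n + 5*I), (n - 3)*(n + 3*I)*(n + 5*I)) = n^2 + n*(-3 + 5*I) - 15*I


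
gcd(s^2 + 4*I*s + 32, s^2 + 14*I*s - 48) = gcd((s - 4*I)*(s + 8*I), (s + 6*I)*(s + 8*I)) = s + 8*I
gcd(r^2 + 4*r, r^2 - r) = r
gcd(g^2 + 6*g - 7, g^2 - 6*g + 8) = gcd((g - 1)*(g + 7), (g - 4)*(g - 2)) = 1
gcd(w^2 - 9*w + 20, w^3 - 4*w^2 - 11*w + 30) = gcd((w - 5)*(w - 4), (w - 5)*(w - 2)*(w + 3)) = w - 5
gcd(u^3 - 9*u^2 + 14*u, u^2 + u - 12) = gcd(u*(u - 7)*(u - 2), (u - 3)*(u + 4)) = 1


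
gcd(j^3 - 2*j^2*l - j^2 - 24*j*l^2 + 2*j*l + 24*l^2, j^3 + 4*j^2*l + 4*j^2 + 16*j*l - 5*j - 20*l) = j^2 + 4*j*l - j - 4*l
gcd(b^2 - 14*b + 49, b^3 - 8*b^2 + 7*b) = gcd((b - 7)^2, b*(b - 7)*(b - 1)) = b - 7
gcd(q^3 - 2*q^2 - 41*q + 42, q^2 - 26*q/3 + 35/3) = q - 7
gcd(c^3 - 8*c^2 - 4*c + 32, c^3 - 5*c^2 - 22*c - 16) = c^2 - 6*c - 16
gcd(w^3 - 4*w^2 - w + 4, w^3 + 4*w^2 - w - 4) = w^2 - 1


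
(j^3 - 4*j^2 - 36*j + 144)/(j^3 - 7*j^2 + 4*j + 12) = (j^2 + 2*j - 24)/(j^2 - j - 2)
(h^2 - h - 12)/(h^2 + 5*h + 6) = (h - 4)/(h + 2)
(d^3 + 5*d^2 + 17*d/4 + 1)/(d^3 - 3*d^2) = (d^3 + 5*d^2 + 17*d/4 + 1)/(d^2*(d - 3))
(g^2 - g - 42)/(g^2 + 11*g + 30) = (g - 7)/(g + 5)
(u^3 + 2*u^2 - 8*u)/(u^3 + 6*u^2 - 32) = u/(u + 4)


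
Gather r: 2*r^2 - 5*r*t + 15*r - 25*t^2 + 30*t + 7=2*r^2 + r*(15 - 5*t) - 25*t^2 + 30*t + 7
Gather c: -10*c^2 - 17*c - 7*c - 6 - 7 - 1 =-10*c^2 - 24*c - 14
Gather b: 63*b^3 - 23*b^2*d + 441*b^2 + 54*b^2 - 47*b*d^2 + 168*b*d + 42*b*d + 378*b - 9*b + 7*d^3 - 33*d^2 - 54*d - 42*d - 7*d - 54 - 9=63*b^3 + b^2*(495 - 23*d) + b*(-47*d^2 + 210*d + 369) + 7*d^3 - 33*d^2 - 103*d - 63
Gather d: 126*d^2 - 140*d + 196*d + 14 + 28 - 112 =126*d^2 + 56*d - 70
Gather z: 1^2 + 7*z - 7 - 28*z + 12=6 - 21*z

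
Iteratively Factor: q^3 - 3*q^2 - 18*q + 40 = (q - 2)*(q^2 - q - 20) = (q - 5)*(q - 2)*(q + 4)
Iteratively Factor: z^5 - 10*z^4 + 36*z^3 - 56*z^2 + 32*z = (z - 2)*(z^4 - 8*z^3 + 20*z^2 - 16*z) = (z - 4)*(z - 2)*(z^3 - 4*z^2 + 4*z) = (z - 4)*(z - 2)^2*(z^2 - 2*z) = z*(z - 4)*(z - 2)^2*(z - 2)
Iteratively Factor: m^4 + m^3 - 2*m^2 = (m + 2)*(m^3 - m^2) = m*(m + 2)*(m^2 - m) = m^2*(m + 2)*(m - 1)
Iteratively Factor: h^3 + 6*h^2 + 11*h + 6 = (h + 1)*(h^2 + 5*h + 6) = (h + 1)*(h + 2)*(h + 3)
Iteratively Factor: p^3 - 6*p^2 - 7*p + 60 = (p - 5)*(p^2 - p - 12) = (p - 5)*(p - 4)*(p + 3)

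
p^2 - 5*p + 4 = (p - 4)*(p - 1)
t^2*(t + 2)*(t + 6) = t^4 + 8*t^3 + 12*t^2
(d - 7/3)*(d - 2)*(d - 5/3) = d^3 - 6*d^2 + 107*d/9 - 70/9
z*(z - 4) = z^2 - 4*z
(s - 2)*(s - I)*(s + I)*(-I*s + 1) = -I*s^4 + s^3 + 2*I*s^3 - 2*s^2 - I*s^2 + s + 2*I*s - 2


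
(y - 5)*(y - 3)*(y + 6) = y^3 - 2*y^2 - 33*y + 90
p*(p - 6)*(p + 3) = p^3 - 3*p^2 - 18*p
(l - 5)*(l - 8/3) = l^2 - 23*l/3 + 40/3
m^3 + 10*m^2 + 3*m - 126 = (m - 3)*(m + 6)*(m + 7)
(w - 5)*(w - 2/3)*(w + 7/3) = w^3 - 10*w^2/3 - 89*w/9 + 70/9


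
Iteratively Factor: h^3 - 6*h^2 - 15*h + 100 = (h - 5)*(h^2 - h - 20) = (h - 5)*(h + 4)*(h - 5)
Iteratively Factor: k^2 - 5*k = (k)*(k - 5)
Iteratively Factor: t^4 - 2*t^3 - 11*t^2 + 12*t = (t + 3)*(t^3 - 5*t^2 + 4*t) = (t - 4)*(t + 3)*(t^2 - t) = t*(t - 4)*(t + 3)*(t - 1)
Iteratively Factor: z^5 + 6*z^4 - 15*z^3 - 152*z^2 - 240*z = (z - 5)*(z^4 + 11*z^3 + 40*z^2 + 48*z) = (z - 5)*(z + 4)*(z^3 + 7*z^2 + 12*z) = z*(z - 5)*(z + 4)*(z^2 + 7*z + 12) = z*(z - 5)*(z + 3)*(z + 4)*(z + 4)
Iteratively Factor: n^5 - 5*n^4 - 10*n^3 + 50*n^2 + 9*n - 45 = (n - 3)*(n^4 - 2*n^3 - 16*n^2 + 2*n + 15) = (n - 5)*(n - 3)*(n^3 + 3*n^2 - n - 3) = (n - 5)*(n - 3)*(n - 1)*(n^2 + 4*n + 3) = (n - 5)*(n - 3)*(n - 1)*(n + 3)*(n + 1)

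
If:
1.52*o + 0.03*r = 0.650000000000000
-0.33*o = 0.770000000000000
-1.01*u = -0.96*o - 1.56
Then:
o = -2.33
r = 139.89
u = -0.67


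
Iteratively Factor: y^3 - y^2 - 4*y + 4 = (y - 2)*(y^2 + y - 2) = (y - 2)*(y + 2)*(y - 1)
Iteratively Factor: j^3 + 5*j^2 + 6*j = (j + 2)*(j^2 + 3*j) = j*(j + 2)*(j + 3)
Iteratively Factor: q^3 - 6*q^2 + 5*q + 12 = (q - 3)*(q^2 - 3*q - 4) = (q - 3)*(q + 1)*(q - 4)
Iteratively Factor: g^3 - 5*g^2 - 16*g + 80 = (g + 4)*(g^2 - 9*g + 20) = (g - 4)*(g + 4)*(g - 5)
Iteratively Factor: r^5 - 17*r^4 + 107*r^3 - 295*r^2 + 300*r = (r - 4)*(r^4 - 13*r^3 + 55*r^2 - 75*r) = (r - 5)*(r - 4)*(r^3 - 8*r^2 + 15*r) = (r - 5)*(r - 4)*(r - 3)*(r^2 - 5*r) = (r - 5)^2*(r - 4)*(r - 3)*(r)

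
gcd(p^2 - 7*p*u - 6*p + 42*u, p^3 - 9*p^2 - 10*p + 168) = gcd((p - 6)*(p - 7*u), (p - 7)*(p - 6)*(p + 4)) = p - 6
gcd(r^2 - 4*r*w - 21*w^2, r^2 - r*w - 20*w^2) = 1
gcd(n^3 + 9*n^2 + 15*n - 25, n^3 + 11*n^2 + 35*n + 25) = n^2 + 10*n + 25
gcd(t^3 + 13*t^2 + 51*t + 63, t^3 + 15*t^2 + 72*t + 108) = t + 3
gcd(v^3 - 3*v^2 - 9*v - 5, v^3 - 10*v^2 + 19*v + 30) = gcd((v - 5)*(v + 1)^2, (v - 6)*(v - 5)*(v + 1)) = v^2 - 4*v - 5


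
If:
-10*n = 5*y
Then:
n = -y/2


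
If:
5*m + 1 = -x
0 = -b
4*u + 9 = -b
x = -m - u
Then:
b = 0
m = -13/16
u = -9/4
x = 49/16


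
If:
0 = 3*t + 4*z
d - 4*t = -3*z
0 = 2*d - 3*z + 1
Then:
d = -25/59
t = -4/59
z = 3/59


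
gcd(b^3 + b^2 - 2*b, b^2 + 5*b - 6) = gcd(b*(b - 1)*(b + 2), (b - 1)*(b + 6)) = b - 1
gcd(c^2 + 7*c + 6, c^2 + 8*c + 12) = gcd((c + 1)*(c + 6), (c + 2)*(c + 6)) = c + 6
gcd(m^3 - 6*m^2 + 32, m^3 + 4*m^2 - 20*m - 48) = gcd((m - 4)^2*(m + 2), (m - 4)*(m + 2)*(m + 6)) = m^2 - 2*m - 8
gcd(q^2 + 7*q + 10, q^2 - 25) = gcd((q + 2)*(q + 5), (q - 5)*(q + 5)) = q + 5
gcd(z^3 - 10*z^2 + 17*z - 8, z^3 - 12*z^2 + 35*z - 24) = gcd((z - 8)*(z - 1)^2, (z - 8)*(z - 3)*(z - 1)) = z^2 - 9*z + 8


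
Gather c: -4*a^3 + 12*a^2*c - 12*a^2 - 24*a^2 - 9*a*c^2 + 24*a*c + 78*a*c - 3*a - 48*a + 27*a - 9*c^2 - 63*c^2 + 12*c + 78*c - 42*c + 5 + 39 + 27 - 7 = -4*a^3 - 36*a^2 - 24*a + c^2*(-9*a - 72) + c*(12*a^2 + 102*a + 48) + 64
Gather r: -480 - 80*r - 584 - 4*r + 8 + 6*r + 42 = -78*r - 1014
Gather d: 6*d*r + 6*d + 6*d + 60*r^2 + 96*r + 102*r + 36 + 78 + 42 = d*(6*r + 12) + 60*r^2 + 198*r + 156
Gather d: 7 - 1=6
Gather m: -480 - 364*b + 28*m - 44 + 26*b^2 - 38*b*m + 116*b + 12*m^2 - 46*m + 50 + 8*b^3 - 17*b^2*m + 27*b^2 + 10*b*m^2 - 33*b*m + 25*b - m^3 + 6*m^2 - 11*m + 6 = 8*b^3 + 53*b^2 - 223*b - m^3 + m^2*(10*b + 18) + m*(-17*b^2 - 71*b - 29) - 468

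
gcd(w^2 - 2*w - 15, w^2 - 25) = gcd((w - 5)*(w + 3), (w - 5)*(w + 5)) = w - 5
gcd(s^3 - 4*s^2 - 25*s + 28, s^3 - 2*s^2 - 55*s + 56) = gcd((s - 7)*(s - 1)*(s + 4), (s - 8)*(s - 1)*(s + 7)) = s - 1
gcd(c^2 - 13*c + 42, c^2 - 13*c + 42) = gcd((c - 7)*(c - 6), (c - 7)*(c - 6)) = c^2 - 13*c + 42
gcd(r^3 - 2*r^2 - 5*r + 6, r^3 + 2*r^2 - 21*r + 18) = r^2 - 4*r + 3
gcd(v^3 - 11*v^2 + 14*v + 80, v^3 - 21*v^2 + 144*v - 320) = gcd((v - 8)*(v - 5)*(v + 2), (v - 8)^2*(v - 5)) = v^2 - 13*v + 40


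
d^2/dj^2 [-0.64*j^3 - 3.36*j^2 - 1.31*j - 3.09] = -3.84*j - 6.72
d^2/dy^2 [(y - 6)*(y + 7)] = 2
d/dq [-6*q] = -6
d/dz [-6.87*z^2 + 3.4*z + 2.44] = 3.4 - 13.74*z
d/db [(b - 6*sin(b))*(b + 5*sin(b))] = -b*cos(b) + 2*b - sin(b) - 30*sin(2*b)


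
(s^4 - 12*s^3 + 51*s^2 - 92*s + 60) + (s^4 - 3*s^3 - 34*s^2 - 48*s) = 2*s^4 - 15*s^3 + 17*s^2 - 140*s + 60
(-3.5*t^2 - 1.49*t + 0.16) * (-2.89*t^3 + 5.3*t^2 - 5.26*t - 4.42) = 10.115*t^5 - 14.2439*t^4 + 10.0506*t^3 + 24.1554*t^2 + 5.7442*t - 0.7072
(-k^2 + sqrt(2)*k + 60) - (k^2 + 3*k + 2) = -2*k^2 - 3*k + sqrt(2)*k + 58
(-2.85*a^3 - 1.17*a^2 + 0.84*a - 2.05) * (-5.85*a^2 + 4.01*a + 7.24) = 16.6725*a^5 - 4.584*a^4 - 30.2397*a^3 + 6.8901*a^2 - 2.1389*a - 14.842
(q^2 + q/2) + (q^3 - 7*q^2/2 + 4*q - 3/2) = q^3 - 5*q^2/2 + 9*q/2 - 3/2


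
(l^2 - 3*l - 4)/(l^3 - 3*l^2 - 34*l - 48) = (-l^2 + 3*l + 4)/(-l^3 + 3*l^2 + 34*l + 48)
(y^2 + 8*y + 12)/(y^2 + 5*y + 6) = (y + 6)/(y + 3)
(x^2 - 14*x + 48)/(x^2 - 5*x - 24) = (x - 6)/(x + 3)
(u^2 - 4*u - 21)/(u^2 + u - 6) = (u - 7)/(u - 2)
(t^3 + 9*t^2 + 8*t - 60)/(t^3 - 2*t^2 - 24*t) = (-t^3 - 9*t^2 - 8*t + 60)/(t*(-t^2 + 2*t + 24))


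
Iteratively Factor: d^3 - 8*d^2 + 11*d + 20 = (d - 5)*(d^2 - 3*d - 4) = (d - 5)*(d + 1)*(d - 4)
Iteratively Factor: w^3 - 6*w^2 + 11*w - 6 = (w - 3)*(w^2 - 3*w + 2) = (w - 3)*(w - 1)*(w - 2)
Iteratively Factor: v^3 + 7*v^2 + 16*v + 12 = (v + 3)*(v^2 + 4*v + 4) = (v + 2)*(v + 3)*(v + 2)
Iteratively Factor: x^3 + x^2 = (x + 1)*(x^2) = x*(x + 1)*(x)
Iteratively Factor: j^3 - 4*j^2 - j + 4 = (j + 1)*(j^2 - 5*j + 4) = (j - 1)*(j + 1)*(j - 4)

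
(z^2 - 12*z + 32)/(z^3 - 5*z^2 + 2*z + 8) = (z - 8)/(z^2 - z - 2)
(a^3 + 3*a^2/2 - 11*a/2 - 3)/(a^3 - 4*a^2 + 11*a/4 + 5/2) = 2*(a + 3)/(2*a - 5)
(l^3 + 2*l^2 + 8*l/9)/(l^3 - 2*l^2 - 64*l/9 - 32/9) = l/(l - 4)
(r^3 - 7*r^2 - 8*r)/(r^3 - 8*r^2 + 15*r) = (r^2 - 7*r - 8)/(r^2 - 8*r + 15)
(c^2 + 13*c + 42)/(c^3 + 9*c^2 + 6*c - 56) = (c + 6)/(c^2 + 2*c - 8)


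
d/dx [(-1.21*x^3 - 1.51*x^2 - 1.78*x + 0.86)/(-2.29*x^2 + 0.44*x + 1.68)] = (2.7709*x^4 - 1.0648*x^3 - 10.839*x^2 - 1.1348*x - 3.3688)/(5.2441*x^4 - 2.0152*x^3 - 7.5008*x^2 + 1.4784*x + 2.8224)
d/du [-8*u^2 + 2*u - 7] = 2 - 16*u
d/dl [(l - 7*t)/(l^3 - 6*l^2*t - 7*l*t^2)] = (-2*l - t)/(l^2*(l^2 + 2*l*t + t^2))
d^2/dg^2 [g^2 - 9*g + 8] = 2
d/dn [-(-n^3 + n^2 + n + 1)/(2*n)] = n - 1/2 + 1/(2*n^2)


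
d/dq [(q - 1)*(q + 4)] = 2*q + 3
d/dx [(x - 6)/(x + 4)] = 10/(x + 4)^2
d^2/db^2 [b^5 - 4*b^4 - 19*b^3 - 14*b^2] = 20*b^3 - 48*b^2 - 114*b - 28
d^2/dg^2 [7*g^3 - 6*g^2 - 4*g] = 42*g - 12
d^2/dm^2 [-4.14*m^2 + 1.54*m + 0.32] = -8.28000000000000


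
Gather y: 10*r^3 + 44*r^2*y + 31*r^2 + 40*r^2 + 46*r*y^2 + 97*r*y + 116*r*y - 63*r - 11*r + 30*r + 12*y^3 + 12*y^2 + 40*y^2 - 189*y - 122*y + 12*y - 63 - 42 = 10*r^3 + 71*r^2 - 44*r + 12*y^3 + y^2*(46*r + 52) + y*(44*r^2 + 213*r - 299) - 105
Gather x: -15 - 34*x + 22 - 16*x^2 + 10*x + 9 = -16*x^2 - 24*x + 16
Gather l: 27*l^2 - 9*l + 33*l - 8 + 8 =27*l^2 + 24*l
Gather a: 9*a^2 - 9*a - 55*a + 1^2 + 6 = 9*a^2 - 64*a + 7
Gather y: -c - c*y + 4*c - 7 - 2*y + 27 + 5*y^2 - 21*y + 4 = 3*c + 5*y^2 + y*(-c - 23) + 24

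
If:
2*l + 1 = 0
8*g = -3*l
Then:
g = 3/16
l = -1/2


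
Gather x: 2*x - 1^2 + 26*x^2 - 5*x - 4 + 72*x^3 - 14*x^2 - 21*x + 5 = 72*x^3 + 12*x^2 - 24*x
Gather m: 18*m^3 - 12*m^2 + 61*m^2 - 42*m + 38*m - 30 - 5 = 18*m^3 + 49*m^2 - 4*m - 35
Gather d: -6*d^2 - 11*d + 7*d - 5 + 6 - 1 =-6*d^2 - 4*d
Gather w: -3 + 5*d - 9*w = 5*d - 9*w - 3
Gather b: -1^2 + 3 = 2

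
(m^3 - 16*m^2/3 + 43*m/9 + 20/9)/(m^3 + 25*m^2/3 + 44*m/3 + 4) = (3*m^2 - 17*m + 20)/(3*(m^2 + 8*m + 12))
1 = 1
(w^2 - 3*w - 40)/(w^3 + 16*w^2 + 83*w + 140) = (w - 8)/(w^2 + 11*w + 28)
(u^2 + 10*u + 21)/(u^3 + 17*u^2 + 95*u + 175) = (u + 3)/(u^2 + 10*u + 25)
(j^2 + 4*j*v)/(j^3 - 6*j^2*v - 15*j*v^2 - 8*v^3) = j*(-j - 4*v)/(-j^3 + 6*j^2*v + 15*j*v^2 + 8*v^3)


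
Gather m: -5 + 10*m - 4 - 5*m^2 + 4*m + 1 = -5*m^2 + 14*m - 8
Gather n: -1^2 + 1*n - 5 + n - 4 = 2*n - 10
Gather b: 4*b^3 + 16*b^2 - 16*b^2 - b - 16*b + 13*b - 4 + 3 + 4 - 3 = 4*b^3 - 4*b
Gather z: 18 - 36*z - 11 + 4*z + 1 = 8 - 32*z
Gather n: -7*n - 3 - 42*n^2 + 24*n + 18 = -42*n^2 + 17*n + 15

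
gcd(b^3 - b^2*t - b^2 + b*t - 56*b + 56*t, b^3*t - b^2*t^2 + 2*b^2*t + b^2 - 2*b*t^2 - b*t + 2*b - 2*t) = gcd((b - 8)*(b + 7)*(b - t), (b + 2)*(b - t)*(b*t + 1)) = -b + t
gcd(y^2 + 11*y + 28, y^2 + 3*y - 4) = y + 4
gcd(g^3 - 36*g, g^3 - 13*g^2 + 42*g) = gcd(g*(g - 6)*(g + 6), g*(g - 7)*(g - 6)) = g^2 - 6*g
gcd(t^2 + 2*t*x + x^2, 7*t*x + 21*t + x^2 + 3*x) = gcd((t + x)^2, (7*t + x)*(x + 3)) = 1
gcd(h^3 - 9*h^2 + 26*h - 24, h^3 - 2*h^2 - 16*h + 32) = h^2 - 6*h + 8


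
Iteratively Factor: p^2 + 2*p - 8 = (p + 4)*(p - 2)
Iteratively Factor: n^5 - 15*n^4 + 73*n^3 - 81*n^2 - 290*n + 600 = (n - 5)*(n^4 - 10*n^3 + 23*n^2 + 34*n - 120) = (n - 5)^2*(n^3 - 5*n^2 - 2*n + 24) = (n - 5)^2*(n + 2)*(n^2 - 7*n + 12) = (n - 5)^2*(n - 4)*(n + 2)*(n - 3)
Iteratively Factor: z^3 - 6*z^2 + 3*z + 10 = (z - 5)*(z^2 - z - 2) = (z - 5)*(z + 1)*(z - 2)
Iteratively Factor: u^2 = (u)*(u)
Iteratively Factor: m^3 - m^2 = (m)*(m^2 - m) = m*(m - 1)*(m)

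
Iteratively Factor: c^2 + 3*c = (c)*(c + 3)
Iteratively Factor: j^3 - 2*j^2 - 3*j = (j - 3)*(j^2 + j) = j*(j - 3)*(j + 1)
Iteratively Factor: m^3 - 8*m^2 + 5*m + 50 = (m - 5)*(m^2 - 3*m - 10) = (m - 5)*(m + 2)*(m - 5)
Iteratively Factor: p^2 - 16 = (p - 4)*(p + 4)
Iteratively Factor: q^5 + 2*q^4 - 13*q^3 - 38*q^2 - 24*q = (q + 1)*(q^4 + q^3 - 14*q^2 - 24*q) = (q - 4)*(q + 1)*(q^3 + 5*q^2 + 6*q) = (q - 4)*(q + 1)*(q + 2)*(q^2 + 3*q) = q*(q - 4)*(q + 1)*(q + 2)*(q + 3)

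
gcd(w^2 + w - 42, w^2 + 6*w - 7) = w + 7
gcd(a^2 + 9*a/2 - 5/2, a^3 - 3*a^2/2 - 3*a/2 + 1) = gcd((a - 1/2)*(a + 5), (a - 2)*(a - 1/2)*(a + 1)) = a - 1/2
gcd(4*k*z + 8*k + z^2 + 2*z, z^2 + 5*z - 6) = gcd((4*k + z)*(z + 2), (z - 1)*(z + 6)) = 1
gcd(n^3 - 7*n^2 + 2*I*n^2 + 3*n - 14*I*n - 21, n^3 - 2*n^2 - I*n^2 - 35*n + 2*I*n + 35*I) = n^2 + n*(-7 - I) + 7*I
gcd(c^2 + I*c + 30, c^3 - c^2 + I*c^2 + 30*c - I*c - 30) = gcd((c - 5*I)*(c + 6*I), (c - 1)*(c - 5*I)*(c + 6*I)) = c^2 + I*c + 30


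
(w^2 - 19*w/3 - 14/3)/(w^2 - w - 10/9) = 3*(w - 7)/(3*w - 5)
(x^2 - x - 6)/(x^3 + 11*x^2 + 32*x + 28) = (x - 3)/(x^2 + 9*x + 14)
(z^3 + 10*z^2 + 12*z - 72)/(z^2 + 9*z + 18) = (z^2 + 4*z - 12)/(z + 3)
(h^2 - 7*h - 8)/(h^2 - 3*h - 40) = (h + 1)/(h + 5)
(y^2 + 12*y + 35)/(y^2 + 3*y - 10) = (y + 7)/(y - 2)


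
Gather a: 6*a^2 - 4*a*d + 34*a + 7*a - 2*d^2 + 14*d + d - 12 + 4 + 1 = 6*a^2 + a*(41 - 4*d) - 2*d^2 + 15*d - 7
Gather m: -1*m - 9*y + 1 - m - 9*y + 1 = -2*m - 18*y + 2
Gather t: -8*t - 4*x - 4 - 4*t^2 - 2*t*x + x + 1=-4*t^2 + t*(-2*x - 8) - 3*x - 3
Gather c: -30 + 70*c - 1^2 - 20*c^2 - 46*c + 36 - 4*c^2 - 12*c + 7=-24*c^2 + 12*c + 12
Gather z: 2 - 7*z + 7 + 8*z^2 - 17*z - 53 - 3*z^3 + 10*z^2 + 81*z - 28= -3*z^3 + 18*z^2 + 57*z - 72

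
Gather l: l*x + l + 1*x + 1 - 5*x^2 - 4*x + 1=l*(x + 1) - 5*x^2 - 3*x + 2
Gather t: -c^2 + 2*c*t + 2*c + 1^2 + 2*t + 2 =-c^2 + 2*c + t*(2*c + 2) + 3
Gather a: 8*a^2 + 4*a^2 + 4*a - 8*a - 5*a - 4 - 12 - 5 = 12*a^2 - 9*a - 21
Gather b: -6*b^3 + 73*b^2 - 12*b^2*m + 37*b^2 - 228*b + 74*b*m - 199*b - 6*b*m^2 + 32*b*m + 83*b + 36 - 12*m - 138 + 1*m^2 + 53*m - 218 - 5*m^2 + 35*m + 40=-6*b^3 + b^2*(110 - 12*m) + b*(-6*m^2 + 106*m - 344) - 4*m^2 + 76*m - 280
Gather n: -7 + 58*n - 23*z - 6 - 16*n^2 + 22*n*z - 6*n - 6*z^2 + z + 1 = -16*n^2 + n*(22*z + 52) - 6*z^2 - 22*z - 12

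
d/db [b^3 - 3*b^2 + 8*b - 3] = 3*b^2 - 6*b + 8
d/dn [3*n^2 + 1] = 6*n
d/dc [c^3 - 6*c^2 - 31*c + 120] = 3*c^2 - 12*c - 31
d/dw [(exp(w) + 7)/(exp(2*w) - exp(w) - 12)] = (-(exp(w) + 7)*(2*exp(w) - 1) + exp(2*w) - exp(w) - 12)*exp(w)/(-exp(2*w) + exp(w) + 12)^2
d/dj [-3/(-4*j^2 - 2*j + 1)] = 6*(-4*j - 1)/(4*j^2 + 2*j - 1)^2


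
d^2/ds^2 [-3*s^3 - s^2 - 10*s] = -18*s - 2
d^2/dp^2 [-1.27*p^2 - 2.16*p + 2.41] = -2.54000000000000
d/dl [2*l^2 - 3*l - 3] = 4*l - 3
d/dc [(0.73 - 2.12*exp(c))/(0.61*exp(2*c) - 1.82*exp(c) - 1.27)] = (1.2932*exp(2*c) - 0.8906*exp(c) + 4.021)*exp(c)/(0.3721*exp(4*c) - 2.2204*exp(3*c) + 1.763*exp(2*c) + 4.6228*exp(c) + 1.6129)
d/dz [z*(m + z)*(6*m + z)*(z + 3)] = 12*m^2*z + 18*m^2 + 21*m*z^2 + 42*m*z + 4*z^3 + 9*z^2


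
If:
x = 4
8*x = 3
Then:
No Solution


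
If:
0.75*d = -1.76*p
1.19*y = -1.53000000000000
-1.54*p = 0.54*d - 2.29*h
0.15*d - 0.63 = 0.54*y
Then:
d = -0.43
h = 0.02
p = 0.18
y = -1.29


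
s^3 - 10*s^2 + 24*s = s*(s - 6)*(s - 4)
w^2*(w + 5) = w^3 + 5*w^2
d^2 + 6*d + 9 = (d + 3)^2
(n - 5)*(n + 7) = n^2 + 2*n - 35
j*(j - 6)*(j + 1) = j^3 - 5*j^2 - 6*j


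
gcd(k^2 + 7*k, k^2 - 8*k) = k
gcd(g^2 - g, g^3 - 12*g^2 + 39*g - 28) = g - 1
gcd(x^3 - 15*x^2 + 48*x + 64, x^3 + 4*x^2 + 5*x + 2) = x + 1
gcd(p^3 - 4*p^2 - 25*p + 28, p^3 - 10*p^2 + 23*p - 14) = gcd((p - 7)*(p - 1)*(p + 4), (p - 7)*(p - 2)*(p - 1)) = p^2 - 8*p + 7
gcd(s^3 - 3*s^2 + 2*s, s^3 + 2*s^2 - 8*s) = s^2 - 2*s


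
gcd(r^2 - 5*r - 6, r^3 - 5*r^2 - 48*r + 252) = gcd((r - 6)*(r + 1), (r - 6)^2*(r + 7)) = r - 6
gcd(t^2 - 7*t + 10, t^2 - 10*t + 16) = t - 2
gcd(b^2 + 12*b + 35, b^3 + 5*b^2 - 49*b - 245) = b^2 + 12*b + 35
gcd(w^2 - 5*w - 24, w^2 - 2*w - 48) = w - 8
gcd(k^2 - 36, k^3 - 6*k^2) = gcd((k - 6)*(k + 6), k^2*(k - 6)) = k - 6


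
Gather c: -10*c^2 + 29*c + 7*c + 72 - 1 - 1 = -10*c^2 + 36*c + 70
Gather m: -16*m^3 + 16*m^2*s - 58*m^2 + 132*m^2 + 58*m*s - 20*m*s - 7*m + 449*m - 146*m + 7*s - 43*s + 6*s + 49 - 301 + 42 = -16*m^3 + m^2*(16*s + 74) + m*(38*s + 296) - 30*s - 210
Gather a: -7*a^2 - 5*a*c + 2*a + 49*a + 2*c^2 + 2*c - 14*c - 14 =-7*a^2 + a*(51 - 5*c) + 2*c^2 - 12*c - 14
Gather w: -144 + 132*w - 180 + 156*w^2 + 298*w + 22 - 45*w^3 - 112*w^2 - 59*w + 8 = -45*w^3 + 44*w^2 + 371*w - 294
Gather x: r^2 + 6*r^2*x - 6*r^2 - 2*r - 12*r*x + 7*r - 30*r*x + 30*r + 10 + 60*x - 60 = -5*r^2 + 35*r + x*(6*r^2 - 42*r + 60) - 50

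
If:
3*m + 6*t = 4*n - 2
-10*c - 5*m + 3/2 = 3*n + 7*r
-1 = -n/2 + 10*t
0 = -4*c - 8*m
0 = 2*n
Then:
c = 14/15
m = -7/15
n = 0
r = -11/14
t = -1/10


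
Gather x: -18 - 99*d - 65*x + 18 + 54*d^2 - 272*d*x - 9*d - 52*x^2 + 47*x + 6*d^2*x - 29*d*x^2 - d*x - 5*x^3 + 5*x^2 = 54*d^2 - 108*d - 5*x^3 + x^2*(-29*d - 47) + x*(6*d^2 - 273*d - 18)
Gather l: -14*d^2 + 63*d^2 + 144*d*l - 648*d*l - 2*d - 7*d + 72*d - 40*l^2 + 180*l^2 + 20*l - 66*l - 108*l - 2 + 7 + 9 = 49*d^2 + 63*d + 140*l^2 + l*(-504*d - 154) + 14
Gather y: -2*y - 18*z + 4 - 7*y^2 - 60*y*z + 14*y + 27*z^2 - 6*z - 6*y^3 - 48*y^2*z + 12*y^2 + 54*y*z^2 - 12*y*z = -6*y^3 + y^2*(5 - 48*z) + y*(54*z^2 - 72*z + 12) + 27*z^2 - 24*z + 4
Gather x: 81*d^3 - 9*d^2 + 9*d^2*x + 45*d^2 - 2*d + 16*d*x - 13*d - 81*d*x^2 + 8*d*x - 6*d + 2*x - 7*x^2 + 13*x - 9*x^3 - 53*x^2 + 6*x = 81*d^3 + 36*d^2 - 21*d - 9*x^3 + x^2*(-81*d - 60) + x*(9*d^2 + 24*d + 21)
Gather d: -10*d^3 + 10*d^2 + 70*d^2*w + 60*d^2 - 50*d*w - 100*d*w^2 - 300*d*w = -10*d^3 + d^2*(70*w + 70) + d*(-100*w^2 - 350*w)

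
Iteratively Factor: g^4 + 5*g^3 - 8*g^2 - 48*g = (g)*(g^3 + 5*g^2 - 8*g - 48) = g*(g + 4)*(g^2 + g - 12) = g*(g + 4)^2*(g - 3)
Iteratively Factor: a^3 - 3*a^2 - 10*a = (a - 5)*(a^2 + 2*a) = a*(a - 5)*(a + 2)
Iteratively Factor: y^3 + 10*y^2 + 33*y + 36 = (y + 4)*(y^2 + 6*y + 9) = (y + 3)*(y + 4)*(y + 3)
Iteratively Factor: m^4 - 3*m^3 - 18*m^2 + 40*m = (m + 4)*(m^3 - 7*m^2 + 10*m) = (m - 5)*(m + 4)*(m^2 - 2*m) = (m - 5)*(m - 2)*(m + 4)*(m)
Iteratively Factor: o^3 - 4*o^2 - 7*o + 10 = (o - 1)*(o^2 - 3*o - 10) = (o - 1)*(o + 2)*(o - 5)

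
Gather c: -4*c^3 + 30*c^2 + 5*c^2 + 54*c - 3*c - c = -4*c^3 + 35*c^2 + 50*c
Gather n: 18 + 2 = 20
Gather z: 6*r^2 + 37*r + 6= 6*r^2 + 37*r + 6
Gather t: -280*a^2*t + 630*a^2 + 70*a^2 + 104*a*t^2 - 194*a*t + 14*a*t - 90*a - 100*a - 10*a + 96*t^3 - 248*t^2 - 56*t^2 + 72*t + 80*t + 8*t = 700*a^2 - 200*a + 96*t^3 + t^2*(104*a - 304) + t*(-280*a^2 - 180*a + 160)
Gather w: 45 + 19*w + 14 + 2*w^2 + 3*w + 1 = 2*w^2 + 22*w + 60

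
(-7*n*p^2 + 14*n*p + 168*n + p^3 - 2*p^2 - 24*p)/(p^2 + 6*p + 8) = (-7*n*p + 42*n + p^2 - 6*p)/(p + 2)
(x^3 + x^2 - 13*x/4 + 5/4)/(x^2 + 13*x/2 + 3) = (4*x^3 + 4*x^2 - 13*x + 5)/(2*(2*x^2 + 13*x + 6))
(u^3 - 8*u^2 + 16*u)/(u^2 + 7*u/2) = 2*(u^2 - 8*u + 16)/(2*u + 7)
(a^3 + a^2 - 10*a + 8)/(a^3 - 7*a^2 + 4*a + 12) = (a^2 + 3*a - 4)/(a^2 - 5*a - 6)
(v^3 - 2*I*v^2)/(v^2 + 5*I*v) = v*(v - 2*I)/(v + 5*I)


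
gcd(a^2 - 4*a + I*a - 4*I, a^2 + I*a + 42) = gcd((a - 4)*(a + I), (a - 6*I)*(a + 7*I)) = 1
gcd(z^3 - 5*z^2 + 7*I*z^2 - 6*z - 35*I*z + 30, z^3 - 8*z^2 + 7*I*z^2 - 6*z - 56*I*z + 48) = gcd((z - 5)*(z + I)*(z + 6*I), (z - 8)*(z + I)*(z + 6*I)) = z^2 + 7*I*z - 6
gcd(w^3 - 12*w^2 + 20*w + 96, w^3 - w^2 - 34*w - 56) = w + 2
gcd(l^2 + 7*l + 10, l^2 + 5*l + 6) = l + 2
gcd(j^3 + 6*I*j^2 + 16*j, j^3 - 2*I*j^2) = j^2 - 2*I*j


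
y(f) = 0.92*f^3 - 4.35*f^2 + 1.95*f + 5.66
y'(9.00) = 147.21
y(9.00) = 341.54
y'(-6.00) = 153.51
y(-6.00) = -361.36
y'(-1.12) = 15.16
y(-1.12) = -3.27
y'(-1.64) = 23.64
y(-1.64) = -13.30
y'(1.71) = -4.86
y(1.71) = 0.87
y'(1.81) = -4.75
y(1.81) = 0.39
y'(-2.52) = 41.40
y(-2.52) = -41.60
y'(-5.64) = 138.81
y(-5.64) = -308.76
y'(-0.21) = 3.90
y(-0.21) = 5.05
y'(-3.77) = 73.98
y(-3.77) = -112.81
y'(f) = 2.76*f^2 - 8.7*f + 1.95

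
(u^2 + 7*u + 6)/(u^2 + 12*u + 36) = (u + 1)/(u + 6)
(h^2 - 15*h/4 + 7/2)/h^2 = 1 - 15/(4*h) + 7/(2*h^2)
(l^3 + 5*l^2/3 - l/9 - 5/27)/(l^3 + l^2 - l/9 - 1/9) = (l + 5/3)/(l + 1)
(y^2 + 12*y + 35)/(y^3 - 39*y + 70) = (y + 5)/(y^2 - 7*y + 10)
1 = 1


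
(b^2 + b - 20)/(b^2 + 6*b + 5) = (b - 4)/(b + 1)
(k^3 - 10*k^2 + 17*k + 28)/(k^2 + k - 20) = (k^2 - 6*k - 7)/(k + 5)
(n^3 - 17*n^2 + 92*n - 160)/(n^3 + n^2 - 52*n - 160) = (n^2 - 9*n + 20)/(n^2 + 9*n + 20)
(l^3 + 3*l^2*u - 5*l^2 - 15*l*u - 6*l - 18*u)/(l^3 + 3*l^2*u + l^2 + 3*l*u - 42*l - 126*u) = (l + 1)/(l + 7)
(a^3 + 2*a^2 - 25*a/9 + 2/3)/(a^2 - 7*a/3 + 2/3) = (a^2 + 7*a/3 - 2)/(a - 2)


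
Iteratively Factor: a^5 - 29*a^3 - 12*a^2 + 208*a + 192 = (a + 3)*(a^4 - 3*a^3 - 20*a^2 + 48*a + 64) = (a - 4)*(a + 3)*(a^3 + a^2 - 16*a - 16) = (a - 4)*(a + 1)*(a + 3)*(a^2 - 16) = (a - 4)*(a + 1)*(a + 3)*(a + 4)*(a - 4)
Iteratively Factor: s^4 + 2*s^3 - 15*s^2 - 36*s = (s + 3)*(s^3 - s^2 - 12*s) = (s + 3)^2*(s^2 - 4*s) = s*(s + 3)^2*(s - 4)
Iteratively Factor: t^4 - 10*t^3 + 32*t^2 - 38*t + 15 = (t - 1)*(t^3 - 9*t^2 + 23*t - 15) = (t - 5)*(t - 1)*(t^2 - 4*t + 3) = (t - 5)*(t - 3)*(t - 1)*(t - 1)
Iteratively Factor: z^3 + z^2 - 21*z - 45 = (z + 3)*(z^2 - 2*z - 15) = (z - 5)*(z + 3)*(z + 3)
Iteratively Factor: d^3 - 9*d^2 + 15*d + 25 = (d + 1)*(d^2 - 10*d + 25) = (d - 5)*(d + 1)*(d - 5)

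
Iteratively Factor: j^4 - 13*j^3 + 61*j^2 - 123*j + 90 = (j - 5)*(j^3 - 8*j^2 + 21*j - 18) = (j - 5)*(j - 2)*(j^2 - 6*j + 9) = (j - 5)*(j - 3)*(j - 2)*(j - 3)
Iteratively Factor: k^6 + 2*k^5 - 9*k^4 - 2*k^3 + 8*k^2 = (k - 1)*(k^5 + 3*k^4 - 6*k^3 - 8*k^2) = (k - 2)*(k - 1)*(k^4 + 5*k^3 + 4*k^2) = (k - 2)*(k - 1)*(k + 4)*(k^3 + k^2) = (k - 2)*(k - 1)*(k + 1)*(k + 4)*(k^2) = k*(k - 2)*(k - 1)*(k + 1)*(k + 4)*(k)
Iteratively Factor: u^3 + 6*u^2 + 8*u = (u + 4)*(u^2 + 2*u) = u*(u + 4)*(u + 2)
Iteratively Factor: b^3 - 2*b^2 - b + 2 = (b - 2)*(b^2 - 1) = (b - 2)*(b - 1)*(b + 1)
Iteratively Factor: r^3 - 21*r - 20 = (r + 1)*(r^2 - r - 20) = (r - 5)*(r + 1)*(r + 4)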